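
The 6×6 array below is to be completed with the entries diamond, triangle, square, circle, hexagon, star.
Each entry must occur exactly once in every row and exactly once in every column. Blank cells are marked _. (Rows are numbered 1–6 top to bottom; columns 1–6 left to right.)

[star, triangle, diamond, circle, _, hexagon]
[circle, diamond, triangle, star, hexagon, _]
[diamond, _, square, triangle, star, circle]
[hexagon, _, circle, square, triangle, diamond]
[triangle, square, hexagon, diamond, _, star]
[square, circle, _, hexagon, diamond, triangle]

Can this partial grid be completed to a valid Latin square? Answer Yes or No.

No row or column among the givens repeats a symbol, and propagating forced cells runs into no contradiction.
One valid completion exists (for instance, star triangle diamond circle square hexagon / circle diamond triangle star hexagon square / diamond hexagon square triangle star circle / hexagon star circle square triangle diamond / triangle square hexagon diamond circle star / square circle star hexagon diamond triangle).

Yes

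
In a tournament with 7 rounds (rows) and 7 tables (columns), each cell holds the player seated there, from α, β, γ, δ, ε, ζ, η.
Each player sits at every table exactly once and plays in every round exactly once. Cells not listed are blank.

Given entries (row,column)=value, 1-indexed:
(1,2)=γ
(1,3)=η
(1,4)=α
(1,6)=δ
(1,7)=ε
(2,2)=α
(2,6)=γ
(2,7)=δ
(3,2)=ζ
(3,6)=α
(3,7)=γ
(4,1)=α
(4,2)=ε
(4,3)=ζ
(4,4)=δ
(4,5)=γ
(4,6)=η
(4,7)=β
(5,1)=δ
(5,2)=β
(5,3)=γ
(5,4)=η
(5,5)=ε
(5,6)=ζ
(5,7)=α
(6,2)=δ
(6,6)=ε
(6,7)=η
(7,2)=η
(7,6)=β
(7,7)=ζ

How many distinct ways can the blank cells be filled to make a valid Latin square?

8

Round 1, table 1: eliminating its round and table leaves {β, ζ}.
Round 1, table 5: eliminating its round and table leaves {β, ζ}.
Round 2, table 1: eliminating its round and table leaves {β, ε, ζ, η}.
Round 2, table 3: eliminating its round and table leaves {β, ε}.
Round 2, table 4: eliminating its round and table leaves {β, ε, ζ}.
Round 2, table 5: eliminating its round and table leaves {β, ζ, η}.
Round 3, table 1: eliminating its round and table leaves {β, ε, η}.
Round 3, table 3: eliminating its round and table leaves {β, δ, ε}.
Round 3, table 4: eliminating its round and table leaves {β, ε}.
Round 3, table 5: eliminating its round and table leaves {β, δ, η}.
Round 6, table 1: eliminating its round and table leaves {β, γ, ζ}.
Round 6, table 3: eliminating its round and table leaves {α, β}.
Round 6, table 4: eliminating its round and table leaves {β, γ, ζ}.
Round 6, table 5: eliminating its round and table leaves {α, β, ζ}.
Round 7, table 1: eliminating its round and table leaves {γ, ε}.
Round 7, table 3: eliminating its round and table leaves {α, δ, ε}.
Round 7, table 4: eliminating its round and table leaves {γ, ε}.
Round 7, table 5: eliminating its round and table leaves {α, δ}.
Enumerating the assignments across these blanks that avoid any round or table repeat gives 8 completions.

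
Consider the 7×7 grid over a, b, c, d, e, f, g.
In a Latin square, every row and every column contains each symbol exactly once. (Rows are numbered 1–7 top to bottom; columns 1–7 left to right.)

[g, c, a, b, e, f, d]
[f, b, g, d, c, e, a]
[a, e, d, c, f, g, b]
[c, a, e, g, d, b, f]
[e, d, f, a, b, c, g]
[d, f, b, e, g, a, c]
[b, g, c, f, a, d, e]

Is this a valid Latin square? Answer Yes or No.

Yes

Each row is a permutation of the 7 symbols, and so is each column.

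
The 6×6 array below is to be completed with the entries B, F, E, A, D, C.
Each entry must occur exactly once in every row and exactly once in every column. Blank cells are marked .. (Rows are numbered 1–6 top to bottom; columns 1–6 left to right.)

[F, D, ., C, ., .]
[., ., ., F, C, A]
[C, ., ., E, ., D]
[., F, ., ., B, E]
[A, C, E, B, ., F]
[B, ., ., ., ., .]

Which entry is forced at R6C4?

Row 1, column 6: row 1 has {F, D, C} and column 6 has {F, E, A, D}, leaving only B.
Row 1, column 3: row 1 has {B, F, D, C} and column 3 has {E}, leaving only A.
Row 1, column 5: row 1 has {B, F, A, D, C} and column 5 has {B, C}, leaving only E.
Row 4, column 1: row 4 has {B, F, E} and column 1 has {B, F, A, C}, leaving only D.
Row 2, column 1: row 2 has {F, A, C} and column 1 has {B, F, A, D, C}, leaving only E.
Row 2, column 2: row 2 has {F, E, A, C} and column 2 has {F, D, C}, leaving only B.
Row 2, column 3: row 2 has {B, F, E, A, C} and column 3 has {E, A}, leaving only D.
Row 3, column 2: row 3 has {E, D, C} and column 2 has {B, F, D, C}, leaving only A.
Row 3, column 5: row 3 has {E, A, D, C} and column 5 has {B, E, C}, leaving only F.
Row 3, column 3: row 3 has {F, E, A, D, C} and column 3 has {E, A, D}, leaving only B.
Row 4, column 3: row 4 has {B, F, E, D} and column 3 has {B, E, A, D}, leaving only C.
Row 4, column 4: row 4 has {B, F, E, D, C} and column 4 has {B, F, E, C}, leaving only A.
Row 6 already has {B} and column 4 already has {B, F, E, A, C}, so row 6, column 4 must be D.

D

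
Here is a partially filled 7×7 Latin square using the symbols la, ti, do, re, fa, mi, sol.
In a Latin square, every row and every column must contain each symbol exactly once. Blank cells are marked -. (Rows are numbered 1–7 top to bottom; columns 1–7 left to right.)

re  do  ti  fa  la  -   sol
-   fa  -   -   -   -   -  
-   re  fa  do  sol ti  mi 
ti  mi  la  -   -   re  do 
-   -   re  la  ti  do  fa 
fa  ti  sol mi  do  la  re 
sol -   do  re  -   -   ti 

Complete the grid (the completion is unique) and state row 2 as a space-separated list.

do fa mi ti re sol la

Row 2, column 3: row 2 has {fa} and column 3 has {la, ti, do, re, fa, sol}, leaving only mi.
Row 2, column 5: row 2 has {fa, mi} and column 5 has {la, ti, do, sol}, leaving only re.
Row 2, column 6: row 2 has {re, fa, mi} and column 6 has {la, ti, do, re}, leaving only sol.
Row 2, column 4: row 2 has {re, fa, mi, sol} and column 4 has {la, do, re, fa, mi}, leaving only ti.
Row 2, column 7: row 2 has {ti, re, fa, mi, sol} and column 7 has {ti, do, re, fa, mi, sol}, leaving only la.
Row 2, column 1: row 2 has {la, ti, re, fa, mi, sol} and column 1 has {ti, re, fa, sol}, leaving only do.
So row 2 reads: do fa mi ti re sol la.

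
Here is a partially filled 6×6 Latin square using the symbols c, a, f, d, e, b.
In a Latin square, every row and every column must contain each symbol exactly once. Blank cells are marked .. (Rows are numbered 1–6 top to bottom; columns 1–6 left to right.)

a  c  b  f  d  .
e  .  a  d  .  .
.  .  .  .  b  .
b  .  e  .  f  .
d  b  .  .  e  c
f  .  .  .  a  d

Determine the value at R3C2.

Row 1, column 6: row 1 has {c, a, f, d, b} and column 6 has {c, d}, leaving only e.
Row 2, column 2: row 2 has {a, d, e} and column 2 has {c, b}, leaving only f.
Row 2, column 5: row 2 has {a, f, d, e} and column 5 has {a, f, d, e, b}, leaving only c.
Row 2, column 6: row 2 has {c, a, f, d, e} and column 6 has {c, d, e}, leaving only b.
Row 3, column 1: row 3 has {b} and column 1 has {a, f, d, e, b}, leaving only c.
Row 4, column 6: row 4 has {f, e, b} and column 6 has {c, d, e, b}, leaving only a.
Row 3, column 6: row 3 has {c, b} and column 6 has {c, a, d, e, b}, leaving only f.
Row 3, column 3: row 3 has {c, f, b} and column 3 has {a, e, b}, leaving only d.
Row 4, column 2: row 4 has {a, f, e, b} and column 2 has {c, f, b}, leaving only d.
Row 4, column 4: row 4 has {a, f, d, e, b} and column 4 has {f, d}, leaving only c.
Row 5, column 3: row 5 has {c, d, e, b} and column 3 has {a, d, e, b}, leaving only f.
Row 5, column 4: row 5 has {c, f, d, e, b} and column 4 has {c, f, d}, leaving only a.
Row 3, column 4: row 3 has {c, f, d, b} and column 4 has {c, a, f, d}, leaving only e.
Row 3 already has {c, f, d, e, b} and column 2 already has {c, f, d, b}, so row 3, column 2 must be a.

a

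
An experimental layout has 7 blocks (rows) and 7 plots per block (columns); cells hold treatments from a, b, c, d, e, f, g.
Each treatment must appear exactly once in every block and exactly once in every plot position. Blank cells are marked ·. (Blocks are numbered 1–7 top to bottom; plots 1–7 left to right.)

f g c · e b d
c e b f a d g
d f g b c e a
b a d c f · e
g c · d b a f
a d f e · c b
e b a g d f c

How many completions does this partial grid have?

Block 1, plot 4: eliminating its block and plot leaves {a}.
Block 4, plot 6: eliminating its block and plot leaves {g}.
Block 5, plot 3: eliminating its block and plot leaves {e}.
Block 6, plot 5: eliminating its block and plot leaves {g}.
Only one assignment across all blanks avoids any block or plot repeat, giving 1 completion.

1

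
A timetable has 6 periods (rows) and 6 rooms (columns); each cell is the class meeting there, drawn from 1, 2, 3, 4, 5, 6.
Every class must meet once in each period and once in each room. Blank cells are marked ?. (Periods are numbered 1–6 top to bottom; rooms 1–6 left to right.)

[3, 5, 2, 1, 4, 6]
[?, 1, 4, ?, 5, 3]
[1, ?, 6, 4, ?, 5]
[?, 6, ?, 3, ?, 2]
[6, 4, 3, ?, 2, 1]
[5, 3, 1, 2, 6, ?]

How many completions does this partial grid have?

Period 2, room 1: eliminating its period and room leaves {2}.
Period 2, room 4: eliminating its period and room leaves {6}.
Period 3, room 2: eliminating its period and room leaves {2}.
Period 3, room 5: eliminating its period and room leaves {3}.
Period 4, room 1: eliminating its period and room leaves {4}.
Period 4, room 3: eliminating its period and room leaves {5}.
Period 4, room 5: eliminating its period and room leaves {1}.
Period 5, room 4: eliminating its period and room leaves {5}.
Period 6, room 6: eliminating its period and room leaves {4}.
Only one assignment across all blanks avoids any period or room repeat, giving 1 completion.

1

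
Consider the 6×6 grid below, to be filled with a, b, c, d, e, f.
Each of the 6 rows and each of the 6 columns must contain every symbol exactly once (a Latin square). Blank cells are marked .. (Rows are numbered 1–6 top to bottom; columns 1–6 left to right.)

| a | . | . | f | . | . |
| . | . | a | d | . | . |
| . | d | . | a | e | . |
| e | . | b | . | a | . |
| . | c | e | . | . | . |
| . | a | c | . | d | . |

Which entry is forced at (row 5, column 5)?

Row 1, column 3: row 1 has {a, f} and column 3 has {a, b, c, e}, leaving only d.
Row 3, column 3: row 3 has {a, d, e} and column 3 has {a, b, c, d, e}, leaving only f.
Row 4, column 2: row 4 has {a, b, e} and column 2 has {a, c, d}, leaving only f.
Row 4, column 4: row 4 has {a, b, e, f} and column 4 has {a, d, f}, leaving only c.
Row 4, column 6: row 4 has {a, b, c, e, f} and column 6 has {}, leaving only d.
Row 5, column 4: row 5 has {c, e} and column 4 has {a, c, d, f}, leaving only b.
Row 5 already has {b, c, e} and column 5 already has {a, d, e}, so row 5, column 5 must be f.

f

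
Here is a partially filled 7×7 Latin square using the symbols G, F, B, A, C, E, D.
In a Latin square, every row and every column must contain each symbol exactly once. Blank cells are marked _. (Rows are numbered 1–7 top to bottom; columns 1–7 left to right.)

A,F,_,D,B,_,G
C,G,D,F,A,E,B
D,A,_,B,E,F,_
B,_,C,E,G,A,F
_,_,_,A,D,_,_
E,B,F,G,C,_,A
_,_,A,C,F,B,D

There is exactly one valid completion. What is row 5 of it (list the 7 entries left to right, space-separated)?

Row 1, column 3: row 1 has {G, F, B, A, D} and column 3 has {F, A, C, D}, leaving only E.
Row 1, column 6: row 1 has {G, F, B, A, E, D} and column 6 has {F, B, A, E}, leaving only C.
Row 5, column 6: row 5 has {A, D} and column 6 has {F, B, A, C, E}, leaving only G.
Row 5, column 1: row 5 has {G, A, D} and column 1 has {B, A, C, E, D}, leaving only F.
Row 5, column 3: row 5 has {G, F, A, D} and column 3 has {F, A, C, E, D}, leaving only B.
Row 3, column 3: row 3 has {F, B, A, E, D} and column 3 has {F, B, A, C, E, D}, leaving only G.
Row 3, column 7: row 3 has {G, F, B, A, E, D} and column 7 has {G, F, B, A, D}, leaving only C.
Row 5, column 7: row 5 has {G, F, B, A, D} and column 7 has {G, F, B, A, C, D}, leaving only E.
Row 5, column 2: row 5 has {G, F, B, A, E, D} and column 2 has {G, F, B, A}, leaving only C.
So row 5 reads: F C B A D G E.

F C B A D G E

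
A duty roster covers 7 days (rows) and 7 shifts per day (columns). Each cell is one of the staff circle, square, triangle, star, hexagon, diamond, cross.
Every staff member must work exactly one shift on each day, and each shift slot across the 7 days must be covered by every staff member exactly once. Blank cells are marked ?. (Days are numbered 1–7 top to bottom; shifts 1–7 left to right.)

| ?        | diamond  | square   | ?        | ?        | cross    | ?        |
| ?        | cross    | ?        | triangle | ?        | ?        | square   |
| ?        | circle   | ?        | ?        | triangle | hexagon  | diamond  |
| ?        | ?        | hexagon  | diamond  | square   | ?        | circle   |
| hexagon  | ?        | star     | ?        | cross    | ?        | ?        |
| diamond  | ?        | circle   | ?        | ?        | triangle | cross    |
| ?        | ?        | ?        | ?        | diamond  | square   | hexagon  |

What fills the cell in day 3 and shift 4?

star

Day 2, shift 3: day 2 has {square, triangle, cross} and shift 3 has {circle, square, star, hexagon}, leaving only diamond.
Day 3, shift 3: day 3 has {circle, triangle, hexagon, diamond} and shift 3 has {circle, square, star, hexagon, diamond}, leaving only cross.
Day 4, shift 6: day 4 has {circle, square, hexagon, diamond} and shift 6 has {square, triangle, hexagon, cross}, leaving only star.
Day 2, shift 6: day 2 has {square, triangle, diamond, cross} and shift 6 has {square, triangle, star, hexagon, cross}, leaving only circle.
Day 2, shift 1: day 2 has {circle, square, triangle, diamond, cross} and shift 1 has {hexagon, diamond}, leaving only star.
Day 2, shift 5: day 2 has {circle, square, triangle, star, diamond, cross} and shift 5 has {square, triangle, diamond, cross}, leaving only hexagon.
Day 3, shift 1: day 3 has {circle, triangle, hexagon, diamond, cross} and shift 1 has {star, hexagon, diamond}, leaving only square.
Day 3 already has {circle, square, triangle, hexagon, diamond, cross} and shift 4 already has {triangle, diamond}, so day 3, shift 4 must be star.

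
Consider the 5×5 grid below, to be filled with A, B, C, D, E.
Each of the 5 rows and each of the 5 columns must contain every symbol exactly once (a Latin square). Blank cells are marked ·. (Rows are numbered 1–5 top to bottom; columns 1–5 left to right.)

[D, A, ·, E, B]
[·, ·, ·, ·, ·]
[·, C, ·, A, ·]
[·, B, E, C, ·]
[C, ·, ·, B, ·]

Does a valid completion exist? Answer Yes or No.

No

Row 1, column 3: row 1 has {A, B, D, E} and column 3 has {E}, so it must be C.
Row 2, column 4: row 2 has {} and column 4 has {A, B, C, E}, so it must be D.
Row 2, column 2: row 2 has {D} and column 2 has {A, B, C}, so it must be E.
Row 4, column 1: row 4 has {B, C, E} and column 1 has {C, D}, so it must be A.
Row 2, column 1: row 2 has {D, E} and column 1 has {A, C, D}, so it must be B.
Row 2, column 3: row 2 has {B, D, E} and column 3 has {C, E}, so it must be A.
Row 2, column 5: row 2 has {A, B, D, E} and column 5 has {B}, so it must be C.
Row 3, column 1: row 3 has {A, C} and column 1 has {A, B, C, D}, so it must be E.
Row 3, column 5: row 3 has {A, C, E} and column 5 has {B, C}, so it must be D.
Now row 4, column 5: row 4 together with column 5 already contain {A, B, C, D, E} — every symbol — so nothing can go there. The grid has no valid completion.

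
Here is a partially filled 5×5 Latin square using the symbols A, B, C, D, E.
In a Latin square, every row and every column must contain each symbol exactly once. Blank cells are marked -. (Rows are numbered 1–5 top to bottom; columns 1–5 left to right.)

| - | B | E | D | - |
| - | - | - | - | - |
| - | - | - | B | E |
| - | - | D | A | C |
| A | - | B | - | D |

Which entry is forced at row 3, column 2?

Row 1, column 1: row 1 has {B, D, E} and column 1 has {A}, leaving only C.
Row 1, column 5: row 1 has {B, C, D, E} and column 5 has {C, D, E}, leaving only A.
Row 2, column 5: row 2 has {} and column 5 has {A, C, D, E}, leaving only B.
Row 3, column 1: row 3 has {B, E} and column 1 has {A, C}, leaving only D.
Row 2, column 1: row 2 has {B} and column 1 has {A, C, D}, leaving only E.
Row 2, column 4: row 2 has {B, E} and column 4 has {A, B, D}, leaving only C.
Row 2, column 3: row 2 has {B, C, E} and column 3 has {B, D, E}, leaving only A.
Row 2, column 2: row 2 has {A, B, C, E} and column 2 has {B}, leaving only D.
Row 3, column 3: row 3 has {B, D, E} and column 3 has {A, B, D, E}, leaving only C.
Row 3 already has {B, C, D, E} and column 2 already has {B, D}, so row 3, column 2 must be A.

A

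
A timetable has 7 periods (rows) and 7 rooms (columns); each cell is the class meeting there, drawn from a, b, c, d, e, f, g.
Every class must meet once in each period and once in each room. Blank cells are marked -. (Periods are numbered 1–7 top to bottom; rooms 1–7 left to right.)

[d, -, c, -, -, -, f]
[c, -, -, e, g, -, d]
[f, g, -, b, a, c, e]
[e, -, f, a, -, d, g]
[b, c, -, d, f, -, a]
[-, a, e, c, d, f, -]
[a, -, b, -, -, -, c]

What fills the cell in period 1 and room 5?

b

Period 1, room 4: period 1 has {c, d, f} and room 4 has {a, b, c, d, e}, leaving only g.
Period 2, room 3: period 2 has {c, d, e, g} and room 3 has {b, c, e, f}, leaving only a.
Period 2, room 6: period 2 has {a, c, d, e, g} and room 6 has {c, d, f}, leaving only b.
Period 2, room 2: period 2 has {a, b, c, d, e, g} and room 2 has {a, c, g}, leaving only f.
Period 3, room 3: period 3 has {a, b, c, e, f, g} and room 3 has {a, b, c, e, f}, leaving only d.
Period 4, room 2: period 4 has {a, d, e, f, g} and room 2 has {a, c, f, g}, leaving only b.
Period 1, room 2: period 1 has {c, d, f, g} and room 2 has {a, b, c, f, g}, leaving only e.
Period 1 already has {c, d, e, f, g} and room 5 already has {a, d, f, g}, so period 1, room 5 must be b.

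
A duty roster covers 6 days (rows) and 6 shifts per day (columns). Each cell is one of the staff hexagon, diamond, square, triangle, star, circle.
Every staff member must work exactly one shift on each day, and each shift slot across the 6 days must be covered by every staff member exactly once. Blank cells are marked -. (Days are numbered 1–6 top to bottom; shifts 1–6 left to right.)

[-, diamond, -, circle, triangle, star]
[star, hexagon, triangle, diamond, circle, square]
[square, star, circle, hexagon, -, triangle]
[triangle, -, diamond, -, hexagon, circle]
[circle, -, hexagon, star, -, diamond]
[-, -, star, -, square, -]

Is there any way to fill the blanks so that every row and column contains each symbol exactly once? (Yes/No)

Day 5, shift 5: day 5 together with shift 5 already contain {hexagon, diamond, square, triangle, star, circle} — every symbol — so nothing can go there. The grid has no valid completion.

No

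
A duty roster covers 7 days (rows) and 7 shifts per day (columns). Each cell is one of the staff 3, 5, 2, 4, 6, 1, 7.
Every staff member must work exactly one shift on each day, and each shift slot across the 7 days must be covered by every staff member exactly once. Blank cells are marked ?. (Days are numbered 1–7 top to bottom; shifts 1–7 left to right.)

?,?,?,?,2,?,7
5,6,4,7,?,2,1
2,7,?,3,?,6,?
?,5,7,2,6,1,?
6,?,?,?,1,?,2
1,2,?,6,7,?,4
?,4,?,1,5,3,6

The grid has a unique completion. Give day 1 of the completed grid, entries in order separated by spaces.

Day 2, shift 5: day 2 has {5, 2, 4, 6, 1, 7} and shift 5 has {5, 2, 6, 1, 7}, leaving only 3.
Day 3, shift 5: day 3 has {3, 2, 6, 7} and shift 5 has {3, 5, 2, 6, 1, 7}, leaving only 4.
Day 3, shift 7: day 3 has {3, 2, 4, 6, 7} and shift 7 has {2, 4, 6, 1, 7}, leaving only 5.
Day 3, shift 3: day 3 has {3, 5, 2, 4, 6, 7} and shift 3 has {4, 7}, leaving only 1.
Day 4, shift 7: day 4 has {5, 2, 6, 1, 7} and shift 7 has {5, 2, 4, 6, 1, 7}, leaving only 3.
Day 4, shift 1: day 4 has {3, 5, 2, 6, 1, 7} and shift 1 has {5, 2, 6, 1}, leaving only 4.
Day 1, shift 1: day 1 has {2, 7} and shift 1 has {5, 2, 4, 6, 1}, leaving only 3.
Day 1, shift 2: day 1 has {3, 2, 7} and shift 2 has {5, 2, 4, 6, 7}, leaving only 1.
Day 5, shift 2: day 5 has {2, 6, 1} and shift 2 has {5, 2, 4, 6, 1, 7}, leaving only 3.
Day 5, shift 3: day 5 has {3, 2, 6, 1} and shift 3 has {4, 1, 7}, leaving only 5.
Day 1, shift 3: day 1 has {3, 2, 1, 7} and shift 3 has {5, 4, 1, 7}, leaving only 6.
Day 5, shift 4: day 5 has {3, 5, 2, 6, 1} and shift 4 has {3, 2, 6, 1, 7}, leaving only 4.
Day 1, shift 4: day 1 has {3, 2, 6, 1, 7} and shift 4 has {3, 2, 4, 6, 1, 7}, leaving only 5.
Day 1, shift 6: day 1 has {3, 5, 2, 6, 1, 7} and shift 6 has {3, 2, 6, 1}, leaving only 4.
So day 1 reads: 3 1 6 5 2 4 7.

3 1 6 5 2 4 7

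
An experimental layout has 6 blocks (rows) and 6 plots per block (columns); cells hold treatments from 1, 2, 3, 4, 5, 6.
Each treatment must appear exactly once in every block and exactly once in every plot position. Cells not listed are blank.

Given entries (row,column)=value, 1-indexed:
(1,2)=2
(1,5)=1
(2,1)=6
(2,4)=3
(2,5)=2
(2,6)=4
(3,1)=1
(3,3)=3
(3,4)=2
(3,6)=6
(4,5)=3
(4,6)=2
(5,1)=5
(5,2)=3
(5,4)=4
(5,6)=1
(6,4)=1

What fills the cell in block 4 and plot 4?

5

Block 4, plot 1: block 4 has {2, 3} and plot 1 has {1, 5, 6}, leaving only 4.
Block 1, plot 1: block 1 has {1, 2} and plot 1 has {1, 4, 5, 6}, leaving only 3.
Block 1, plot 6: block 1 has {1, 2, 3} and plot 6 has {1, 2, 4, 6}, leaving only 5.
Block 1, plot 4: block 1 has {1, 2, 3, 5} and plot 4 has {1, 2, 3, 4}, leaving only 6.
Block 4 already has {2, 3, 4} and plot 4 already has {1, 2, 3, 4, 6}, so block 4, plot 4 must be 5.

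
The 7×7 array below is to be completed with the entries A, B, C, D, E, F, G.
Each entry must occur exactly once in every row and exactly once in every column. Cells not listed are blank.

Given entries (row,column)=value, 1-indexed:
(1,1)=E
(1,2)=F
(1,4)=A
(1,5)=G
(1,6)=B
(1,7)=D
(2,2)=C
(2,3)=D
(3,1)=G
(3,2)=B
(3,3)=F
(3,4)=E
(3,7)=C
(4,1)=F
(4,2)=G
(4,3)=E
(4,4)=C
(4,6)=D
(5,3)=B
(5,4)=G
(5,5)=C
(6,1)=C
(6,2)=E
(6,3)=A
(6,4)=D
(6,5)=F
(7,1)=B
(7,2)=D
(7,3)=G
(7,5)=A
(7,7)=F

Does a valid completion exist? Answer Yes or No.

No

Row 7, column 4: row 7 together with column 4 already contain {A, B, C, D, E, F, G} — every symbol — so nothing can go there. The grid has no valid completion.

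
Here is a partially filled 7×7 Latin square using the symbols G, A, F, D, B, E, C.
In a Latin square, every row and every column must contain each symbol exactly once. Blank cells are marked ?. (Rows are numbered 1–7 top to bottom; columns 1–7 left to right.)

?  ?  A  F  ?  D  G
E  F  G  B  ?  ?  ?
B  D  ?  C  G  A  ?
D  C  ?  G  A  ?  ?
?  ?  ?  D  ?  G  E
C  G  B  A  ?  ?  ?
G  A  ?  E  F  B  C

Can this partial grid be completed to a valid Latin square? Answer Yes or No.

No

Row 1, column 1: row 1 together with column 1 already contain {G, A, F, D, B, E, C} — every symbol — so nothing can go there. The grid has no valid completion.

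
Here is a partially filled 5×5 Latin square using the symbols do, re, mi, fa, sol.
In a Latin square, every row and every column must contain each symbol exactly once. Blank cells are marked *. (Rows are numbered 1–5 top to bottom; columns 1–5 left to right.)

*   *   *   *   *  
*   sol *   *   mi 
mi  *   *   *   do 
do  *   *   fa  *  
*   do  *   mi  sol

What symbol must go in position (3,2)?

Row 4, column 5: row 4 has {do, fa} and column 5 has {do, mi, sol}, leaving only re.
Row 1, column 5: row 1 has {} and column 5 has {do, re, mi, sol}, leaving only fa.
Row 4, column 2: row 4 has {do, re, fa} and column 2 has {do, sol}, leaving only mi.
Row 1, column 2: row 1 has {fa} and column 2 has {do, mi, sol}, leaving only re.
Row 3 already has {do, mi} and column 2 already has {do, re, mi, sol}, so row 3, column 2 must be fa.

fa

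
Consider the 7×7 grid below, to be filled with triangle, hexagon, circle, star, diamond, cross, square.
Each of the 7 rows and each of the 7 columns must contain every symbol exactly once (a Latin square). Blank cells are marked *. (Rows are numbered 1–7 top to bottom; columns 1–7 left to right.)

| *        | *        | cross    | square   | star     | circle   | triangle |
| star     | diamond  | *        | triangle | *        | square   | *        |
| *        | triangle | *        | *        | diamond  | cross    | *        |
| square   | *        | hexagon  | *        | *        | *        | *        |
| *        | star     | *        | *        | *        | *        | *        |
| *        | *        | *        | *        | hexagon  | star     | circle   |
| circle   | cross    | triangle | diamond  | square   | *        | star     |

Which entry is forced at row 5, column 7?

diamond

Row 1, column 2: row 1 has {triangle, circle, star, cross, square} and column 2 has {triangle, star, diamond, cross}, leaving only hexagon.
Row 1, column 1: row 1 has {triangle, hexagon, circle, star, cross, square} and column 1 has {circle, star, square}, leaving only diamond.
Row 2, column 3: row 2 has {triangle, star, diamond, square} and column 3 has {triangle, hexagon, cross}, leaving only circle.
Row 2, column 5: row 2 has {triangle, circle, star, diamond, square} and column 5 has {hexagon, star, diamond, square}, leaving only cross.
Row 2, column 7: row 2 has {triangle, circle, star, diamond, cross, square} and column 7 has {triangle, circle, star}, leaving only hexagon.
Row 3, column 1: row 3 has {triangle, diamond, cross} and column 1 has {circle, star, diamond, square}, leaving only hexagon.
Row 3, column 7: row 3 has {triangle, hexagon, diamond, cross} and column 7 has {triangle, hexagon, circle, star}, leaving only square.
Row 3, column 3: row 3 has {triangle, hexagon, diamond, cross, square} and column 3 has {triangle, hexagon, circle, cross}, leaving only star.
Row 3, column 4: row 3 has {triangle, hexagon, star, diamond, cross, square} and column 4 has {triangle, diamond, square}, leaving only circle.
Row 4, column 2: row 4 has {hexagon, square} and column 2 has {triangle, hexagon, star, diamond, cross}, leaving only circle.
Row 4, column 5: row 4 has {hexagon, circle, square} and column 5 has {hexagon, star, diamond, cross, square}, leaving only triangle.
Row 4, column 6: row 4 has {triangle, hexagon, circle, square} and column 6 has {circle, star, cross, square}, leaving only diamond.
Row 4, column 7: row 4 has {triangle, hexagon, circle, diamond, square} and column 7 has {triangle, hexagon, circle, star, square}, leaving only cross.
Row 5 already has {star} and column 7 already has {triangle, hexagon, circle, star, cross, square}, so row 5, column 7 must be diamond.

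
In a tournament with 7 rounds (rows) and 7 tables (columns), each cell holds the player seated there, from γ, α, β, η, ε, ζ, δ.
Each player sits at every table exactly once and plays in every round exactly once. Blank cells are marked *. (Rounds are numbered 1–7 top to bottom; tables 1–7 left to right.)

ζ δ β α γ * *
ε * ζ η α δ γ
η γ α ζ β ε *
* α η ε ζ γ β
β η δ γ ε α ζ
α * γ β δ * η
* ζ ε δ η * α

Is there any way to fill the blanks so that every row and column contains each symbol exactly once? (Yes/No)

No round or table among the givens repeats a symbol, and propagating forced cells runs into no contradiction.
One valid completion exists (for instance, ζ δ β α γ η ε / ε β ζ η α δ γ / η γ α ζ β ε δ / δ α η ε ζ γ β / β η δ γ ε α ζ / α ε γ β δ ζ η / γ ζ ε δ η β α).

Yes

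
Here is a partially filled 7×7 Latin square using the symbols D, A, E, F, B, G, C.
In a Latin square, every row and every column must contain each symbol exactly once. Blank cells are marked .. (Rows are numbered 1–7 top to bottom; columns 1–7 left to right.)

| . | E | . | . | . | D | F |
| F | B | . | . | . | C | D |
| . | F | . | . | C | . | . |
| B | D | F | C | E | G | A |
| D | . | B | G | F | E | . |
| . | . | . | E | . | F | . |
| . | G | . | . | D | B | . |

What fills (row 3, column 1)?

E

Row 2, column 4: row 2 has {D, F, B, C} and column 4 has {E, G, C}, leaving only A.
Row 1, column 4: row 1 has {D, E, F} and column 4 has {A, E, G, C}, leaving only B.
Row 2, column 5: row 2 has {D, A, F, B, C} and column 5 has {D, E, F, C}, leaving only G.
Row 1, column 5: row 1 has {D, E, F, B} and column 5 has {D, E, F, G, C}, leaving only A.
Row 2, column 3: row 2 has {D, A, F, B, G, C} and column 3 has {F, B}, leaving only E.
Row 3, column 4: row 3 has {F, C} and column 4 has {A, E, B, G, C}, leaving only D.
Row 3, column 6: row 3 has {D, F, C} and column 6 has {D, E, F, B, G, C}, leaving only A.
Row 3, column 3: row 3 has {D, A, F, C} and column 3 has {E, F, B}, leaving only G.
Row 3 already has {D, A, F, G, C} and column 1 already has {D, F, B}, so row 3, column 1 must be E.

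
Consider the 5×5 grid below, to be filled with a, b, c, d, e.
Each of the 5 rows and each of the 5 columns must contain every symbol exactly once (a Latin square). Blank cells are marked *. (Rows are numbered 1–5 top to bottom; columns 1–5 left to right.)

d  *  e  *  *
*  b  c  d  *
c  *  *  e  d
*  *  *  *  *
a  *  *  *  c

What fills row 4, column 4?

Row 2, column 1: row 2 has {b, c, d} and column 1 has {a, c, d}, leaving only e.
Row 2, column 5: row 2 has {b, c, d, e} and column 5 has {c, d}, leaving only a.
Row 1, column 5: row 1 has {d, e} and column 5 has {a, c, d}, leaving only b.
Row 3, column 2: row 3 has {c, d, e} and column 2 has {b}, leaving only a.
Row 1, column 2: row 1 has {b, d, e} and column 2 has {a, b}, leaving only c.
Row 1, column 4: row 1 has {b, c, d, e} and column 4 has {d, e}, leaving only a.
Row 3, column 3: row 3 has {a, c, d, e} and column 3 has {c, e}, leaving only b.
Row 4, column 1: row 4 has {} and column 1 has {a, c, d, e}, leaving only b.
Row 4 already has {b} and column 4 already has {a, d, e}, so row 4, column 4 must be c.

c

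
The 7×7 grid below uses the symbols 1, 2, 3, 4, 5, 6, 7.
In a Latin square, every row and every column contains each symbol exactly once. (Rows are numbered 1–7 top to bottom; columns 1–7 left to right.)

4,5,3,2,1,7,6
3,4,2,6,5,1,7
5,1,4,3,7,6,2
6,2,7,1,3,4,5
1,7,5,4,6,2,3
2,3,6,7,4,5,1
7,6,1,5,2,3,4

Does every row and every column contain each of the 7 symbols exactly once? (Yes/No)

Yes

Each row is a permutation of the 7 symbols, and so is each column.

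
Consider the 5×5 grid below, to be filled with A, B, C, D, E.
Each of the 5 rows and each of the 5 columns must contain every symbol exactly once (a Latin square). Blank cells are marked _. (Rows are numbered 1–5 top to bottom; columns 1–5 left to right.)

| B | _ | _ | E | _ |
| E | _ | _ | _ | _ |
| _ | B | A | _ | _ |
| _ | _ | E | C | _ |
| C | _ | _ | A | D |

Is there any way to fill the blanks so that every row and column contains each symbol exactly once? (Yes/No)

Row 3, column 1: row 3 has {A, B} and column 1 has {B, C, E}, so it must be D.
Now row 3, column 4: row 3 together with column 4 already contain {A, B, C, D, E} — every symbol — so nothing can go there. The grid has no valid completion.

No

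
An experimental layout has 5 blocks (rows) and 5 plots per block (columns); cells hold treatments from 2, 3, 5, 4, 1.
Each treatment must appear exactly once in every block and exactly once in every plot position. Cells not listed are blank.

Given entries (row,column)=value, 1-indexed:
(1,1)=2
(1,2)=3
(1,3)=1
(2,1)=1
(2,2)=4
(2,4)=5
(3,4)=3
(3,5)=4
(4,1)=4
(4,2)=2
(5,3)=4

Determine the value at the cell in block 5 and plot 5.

Block 1, plot 4: block 1 has {2, 3, 1} and plot 4 has {3, 5}, leaving only 4.
Block 1, plot 5: block 1 has {2, 3, 4, 1} and plot 5 has {4}, leaving only 5.
Block 3, plot 1: block 3 has {3, 4} and plot 1 has {2, 4, 1}, leaving only 5.
Block 3, plot 2: block 3 has {3, 5, 4} and plot 2 has {2, 3, 4}, leaving only 1.
Block 3, plot 3: block 3 has {3, 5, 4, 1} and plot 3 has {4, 1}, leaving only 2.
Block 2, plot 3: block 2 has {5, 4, 1} and plot 3 has {2, 4, 1}, leaving only 3.
Block 2, plot 5: block 2 has {3, 5, 4, 1} and plot 5 has {5, 4}, leaving only 2.
Block 4, plot 3: block 4 has {2, 4} and plot 3 has {2, 3, 4, 1}, leaving only 5.
Block 4, plot 4: block 4 has {2, 5, 4} and plot 4 has {3, 5, 4}, leaving only 1.
Block 4, plot 5: block 4 has {2, 5, 4, 1} and plot 5 has {2, 5, 4}, leaving only 3.
Block 5 already has {4} and plot 5 already has {2, 3, 5, 4}, so block 5, plot 5 must be 1.

1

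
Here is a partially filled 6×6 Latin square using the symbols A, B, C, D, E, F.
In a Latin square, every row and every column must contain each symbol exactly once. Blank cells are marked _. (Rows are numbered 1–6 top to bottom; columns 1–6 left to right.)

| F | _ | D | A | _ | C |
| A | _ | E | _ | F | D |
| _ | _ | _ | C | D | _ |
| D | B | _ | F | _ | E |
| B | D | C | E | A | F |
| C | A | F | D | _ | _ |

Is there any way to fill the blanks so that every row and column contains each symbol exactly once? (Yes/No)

No row or column among the givens repeats a symbol, and propagating forced cells runs into no contradiction.
One valid completion exists (for instance, F E D A B C / A C E B F D / E F B C D A / D B A F C E / B D C E A F / C A F D E B).

Yes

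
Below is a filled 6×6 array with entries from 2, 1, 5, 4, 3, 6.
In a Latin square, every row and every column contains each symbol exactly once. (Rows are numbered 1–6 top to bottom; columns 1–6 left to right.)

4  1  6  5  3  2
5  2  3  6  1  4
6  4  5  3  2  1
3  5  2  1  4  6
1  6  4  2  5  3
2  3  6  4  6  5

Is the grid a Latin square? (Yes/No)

Row 6 contains 6 twice (at columns 3 and 5), so it is not a permutation.

No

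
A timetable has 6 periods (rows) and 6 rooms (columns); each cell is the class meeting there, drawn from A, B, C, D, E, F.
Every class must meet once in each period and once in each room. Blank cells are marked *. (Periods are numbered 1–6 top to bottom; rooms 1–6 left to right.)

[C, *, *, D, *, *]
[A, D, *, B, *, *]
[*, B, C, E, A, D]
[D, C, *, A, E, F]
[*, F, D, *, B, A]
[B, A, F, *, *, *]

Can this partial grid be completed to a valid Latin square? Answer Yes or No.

No

Period 1, room 2: period 1 has {C, D} and room 2 has {A, B, C, D, F}, so it must be E.
Period 1, room 5: period 1 has {C, D, E} and room 5 has {A, B, E}, so it must be F.
Period 1, room 6: period 1 has {C, D, E, F} and room 6 has {A, D, F}, so it must be B.
Period 1, room 3: period 1 has {B, C, D, E, F} and room 3 has {C, D, F}, so it must be A.
Period 2, room 3: period 2 has {A, B, D} and room 3 has {A, C, D, F}, so it must be E.
Period 2, room 5: period 2 has {A, B, D, E} and room 5 has {A, B, E, F}, so it must be C.
Now period 2, room 6: period 2 together with room 6 already contain {A, B, C, D, E, F} — every symbol — so nothing can go there. The grid has no valid completion.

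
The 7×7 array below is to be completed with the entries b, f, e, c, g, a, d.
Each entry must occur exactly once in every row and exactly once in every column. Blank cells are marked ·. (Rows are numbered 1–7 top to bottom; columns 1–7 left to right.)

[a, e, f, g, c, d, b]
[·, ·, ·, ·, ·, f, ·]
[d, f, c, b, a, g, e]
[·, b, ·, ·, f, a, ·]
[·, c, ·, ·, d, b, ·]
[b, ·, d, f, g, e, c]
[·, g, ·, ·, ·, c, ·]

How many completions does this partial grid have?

9

Row 2, column 1: eliminating its row and column leaves {e, c, g}.
Row 2, column 2: eliminating its row and column leaves {a, d}.
Row 2, column 3: eliminating its row and column leaves {b, e, g, a}.
Row 2, column 4: eliminating its row and column leaves {e, c, a, d}.
Row 2, column 5: eliminating its row and column leaves {b, e}.
Row 2, column 7: eliminating its row and column leaves {g, a, d}.
Row 4, column 1: eliminating its row and column leaves {e, c, g}.
Row 4, column 3: eliminating its row and column leaves {e, g}.
Row 4, column 4: eliminating its row and column leaves {e, c, d}.
Row 4, column 7: eliminating its row and column leaves {g, d}.
Row 5, column 1: eliminating its row and column leaves {f, e, g}.
Row 5, column 3: eliminating its row and column leaves {e, g, a}.
Row 5, column 4: eliminating its row and column leaves {e, a}.
Row 5, column 7: eliminating its row and column leaves {f, g, a}.
Row 6, column 2: eliminating its row and column leaves {a}.
Row 7, column 1: eliminating its row and column leaves {f, e}.
Row 7, column 3: eliminating its row and column leaves {b, e, a}.
Row 7, column 4: eliminating its row and column leaves {e, a, d}.
Row 7, column 5: eliminating its row and column leaves {b, e}.
Row 7, column 7: eliminating its row and column leaves {f, a, d}.
Enumerating the assignments across these blanks that avoid any row or column repeat gives 9 completions.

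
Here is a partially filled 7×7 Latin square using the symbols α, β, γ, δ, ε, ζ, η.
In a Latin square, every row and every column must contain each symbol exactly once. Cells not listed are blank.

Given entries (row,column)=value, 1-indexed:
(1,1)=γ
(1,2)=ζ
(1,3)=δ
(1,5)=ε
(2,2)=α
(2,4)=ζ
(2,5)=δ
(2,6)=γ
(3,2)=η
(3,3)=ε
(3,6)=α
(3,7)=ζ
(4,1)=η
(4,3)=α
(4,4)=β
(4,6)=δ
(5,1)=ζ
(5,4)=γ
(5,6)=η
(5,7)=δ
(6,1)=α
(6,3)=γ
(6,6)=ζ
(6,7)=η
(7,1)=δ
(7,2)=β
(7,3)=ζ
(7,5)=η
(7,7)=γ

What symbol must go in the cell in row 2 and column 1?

ε

Row 1, column 6: row 1 has {γ, δ, ε, ζ} and column 6 has {α, γ, δ, ζ, η}, leaving only β.
Row 1, column 7: row 1 has {β, γ, δ, ε, ζ} and column 7 has {γ, δ, ζ, η}, leaving only α.
Row 1, column 4: row 1 has {α, β, γ, δ, ε, ζ} and column 4 has {β, γ, ζ}, leaving only η.
Row 3, column 1: row 3 has {α, ε, ζ, η} and column 1 has {α, γ, δ, ζ, η}, leaving only β.
Row 2 already has {α, γ, δ, ζ} and column 1 already has {α, β, γ, δ, ζ, η}, so row 2, column 1 must be ε.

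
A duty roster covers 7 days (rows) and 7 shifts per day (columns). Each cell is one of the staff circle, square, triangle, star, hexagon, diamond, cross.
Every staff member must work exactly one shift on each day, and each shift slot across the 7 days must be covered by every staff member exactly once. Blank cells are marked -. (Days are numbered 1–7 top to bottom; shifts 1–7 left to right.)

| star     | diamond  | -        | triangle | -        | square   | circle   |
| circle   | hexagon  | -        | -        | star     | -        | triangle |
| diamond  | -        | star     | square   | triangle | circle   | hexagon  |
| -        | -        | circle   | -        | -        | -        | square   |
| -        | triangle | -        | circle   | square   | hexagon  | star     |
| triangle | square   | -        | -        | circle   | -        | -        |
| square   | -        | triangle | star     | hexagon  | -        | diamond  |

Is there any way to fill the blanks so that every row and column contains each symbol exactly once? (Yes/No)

Day 1, shift 5: day 1 has {circle, square, triangle, star, diamond} and shift 5 has {circle, square, triangle, star, hexagon}, so it must be cross.
Day 1, shift 3: day 1 has {circle, square, triangle, star, diamond, cross} and shift 3 has {circle, triangle, star}, so it must be hexagon.
Day 3, shift 2: day 3 has {circle, square, triangle, star, hexagon, diamond} and shift 2 has {square, triangle, hexagon, diamond}, so it must be cross.
Day 4, shift 2: day 4 has {circle, square} and shift 2 has {square, triangle, hexagon, diamond, cross}, so it must be star.
Day 4, shift 5: day 4 has {circle, square, star} and shift 5 has {circle, square, triangle, star, hexagon, cross}, so it must be diamond.
Day 5, shift 1: day 5 has {circle, square, triangle, star, hexagon} and shift 1 has {circle, square, triangle, star, diamond}, so it must be cross.
Day 4, shift 1: day 4 has {circle, square, star, diamond} and shift 1 has {circle, square, triangle, star, diamond, cross}, so it must be hexagon.
Day 4, shift 4: day 4 has {circle, square, star, hexagon, diamond} and shift 4 has {circle, square, triangle, star}, so it must be cross.
Day 2, shift 4: day 2 has {circle, triangle, star, hexagon} and shift 4 has {circle, square, triangle, star, cross}, so it must be diamond.
Day 2, shift 6: day 2 has {circle, triangle, star, hexagon, diamond} and shift 6 has {circle, square, hexagon}, so it must be cross.
Now day 7, shift 6: day 7 together with shift 6 already contain {circle, square, triangle, star, hexagon, diamond, cross} — every symbol — so nothing can go there. The grid has no valid completion.

No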